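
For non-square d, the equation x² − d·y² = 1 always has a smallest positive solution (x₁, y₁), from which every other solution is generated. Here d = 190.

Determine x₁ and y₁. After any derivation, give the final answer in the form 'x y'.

52021 3774

√190 → a₀=13, period (1,3,1,1,1,…,3,1,26); ℓ=14 even so k=13
a_0=13:  p_0=13·1+0=13,  q_0=13·0+1=1
…
a_3=1:  p_3=1·55+14=69,  q_3=1·4+1=5
a_4=1:  p_4=1·69+55=124,  q_4=1·5+4=9
a_5=1:  p_5=1·124+69=193,  q_5=1·9+5=14
…
a_9=1:  p_9=1·2936+1213=4149,  q_9=1·213+88=301
a_10=1:  p_10=1·4149+2936=7085,  q_10=1·301+213=514
…
a_12=3:  p_12=3·11234+7085=40787,  q_12=3·815+514=2959
a_13=1:  p_13=1·40787+11234=52021,  q_13=1·2959+815=3774
(x₁, y₁) = (52021, 3774);  52021² − 190·3774² = 1 ✓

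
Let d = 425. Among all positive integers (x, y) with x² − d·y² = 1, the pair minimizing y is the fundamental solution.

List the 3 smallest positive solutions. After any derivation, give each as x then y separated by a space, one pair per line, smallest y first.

√425 = [20; 1,1,1,1,1,1,40, …], period ℓ=7 (odd) → k=13
k=0  a_k=20  p_k/q_k = 20/1
…
k=2  a_k=1  p_k/q_k = 41/2
k=3  a_k=1  p_k/q_k = 62/3
k=4  a_k=1  p_k/q_k = 103/5
k=5  a_k=1  p_k/q_k = 165/8
k=6  a_k=1  p_k/q_k = 268/13
k=7  a_k=40  p_k/q_k = 10885/528
k=8  a_k=1  p_k/q_k = 11153/541
k=9  a_k=1  p_k/q_k = 22038/1069
k=10  a_k=1  p_k/q_k = 33191/1610
k=11  a_k=1  p_k/q_k = 55229/2679
k=12  a_k=1  p_k/q_k = 88420/4289
k=13  a_k=1  p_k/q_k = 143649/6968
(x₁, y₁) = (143649, 6968);  143649² − 425·6968² = 1 ✓
n=2: (143649,6968)∘(143649,6968) = (143649·143649+425·6968·6968, 143649·6968+6968·143649) = (41270070401,2001892464)
n=3: (41270070401,2001892464)∘(143649,6968) = (143649·41270070401+425·6968·2001892464, 143649·2001892464+6968·41270070401) = (11856808685922849,575139701115304)

143649 6968
41270070401 2001892464
11856808685922849 575139701115304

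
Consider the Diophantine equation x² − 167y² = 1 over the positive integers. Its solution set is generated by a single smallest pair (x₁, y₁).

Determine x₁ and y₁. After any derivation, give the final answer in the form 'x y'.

√167 → a₀=12, period (1,11,1,24); ℓ=4 even so k=3
a_0=12:  p_0=12·1+0=12,  q_0=12·0+1=1
…
a_2=11:  p_2=11·13+12=155,  q_2=11·1+1=12
a_3=1:  p_3=1·155+13=168,  q_3=1·12+1=13
fundamental: x₁=168, y₁=13  (since 28224 − 167·169 = 1)

168 13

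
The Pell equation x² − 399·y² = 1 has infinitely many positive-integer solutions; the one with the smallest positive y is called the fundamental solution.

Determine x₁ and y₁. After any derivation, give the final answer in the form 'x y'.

[19; 1,38] for √399; ℓ=2 ⇒ convergent index 1
a_0=19:  p_0=19·1+0=19,  q_0=19·0+1=1
a_1=1:  p_1=1·19+1=20,  q_1=1·1+0=1
→ (20, 1).  Check: 20²=400, 399·1²=399, difference 1.

20 1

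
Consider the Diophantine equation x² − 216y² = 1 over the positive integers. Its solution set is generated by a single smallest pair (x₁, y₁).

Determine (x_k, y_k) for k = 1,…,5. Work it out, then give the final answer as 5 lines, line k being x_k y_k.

√216 = [14; 1,2,3,2,1,28, …], period ℓ=6 (even) → k=5
i=0: a=14 ⇒ p=14, q=1
i=1: a=1 ⇒ p=15, q=1
…
i=4: a=2 ⇒ p=338, q=23
i=5: a=1 ⇒ p=485, q=33
(x₁, y₁) = (485, 33);  485² − 216·33² = 1 ✓
(x_2, y_2) = (485·485 + 216·33·33, 485·33 + 33·485) = (470449, 32010)
(x_3, y_3) = (485·470449 + 216·33·32010, 485·32010 + 33·470449) = (456335045, 31049667)
(x_4, y_4) = (485·456335045 + 216·33·31049667, 485·31049667 + 33·456335045) = (442644523201, 30118144980)
(x_5, y_5) = (485·442644523201 + 216·33·30118144980, 485·30118144980 + 33·442644523201) = (429364731169925, 29214569580933)

485 33
470449 32010
456335045 31049667
442644523201 30118144980
429364731169925 29214569580933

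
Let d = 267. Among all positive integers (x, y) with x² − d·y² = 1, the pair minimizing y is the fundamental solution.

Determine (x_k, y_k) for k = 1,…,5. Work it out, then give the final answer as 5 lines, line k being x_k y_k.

[16; 2,1,15,1,2,32] for √267; ℓ=6 ⇒ convergent index 5
a_0=16:  p_0=16·1+0=16,  q_0=16·0+1=1
a_1=2:  p_1=2·16+1=33,  q_1=2·1+0=2
a_2=1:  p_2=1·33+16=49,  q_2=1·2+1=3
a_3=15:  p_3=15·49+33=768,  q_3=15·3+2=47
a_4=1:  p_4=1·768+49=817,  q_4=1·47+3=50
a_5=2:  p_5=2·817+768=2402,  q_5=2·50+47=147
(x₁, y₁) = (2402, 147);  2402² − 267·147² = 1 ✓
k=2:  x_2 = 2402·2402+267·147·147 = 11539207,  y_2 = 2402·147+147·2402 = 706188
k=3:  x_3 = 2402·11539207+267·147·706188 = 55434348026,  y_3 = 2402·706188+147·11539207 = 3392527005
k=4:  x_4 = 2402·55434348026+267·147·3392527005 = 266306596377697,  y_4 = 2402·3392527005+147·55434348026 = 16297699025832
k=5:  x_5 = 2402·266306596377697+267·147·16297699025832 = 1279336833564108362,  y_5 = 2402·16297699025832+147·266306596377697 = 78294142727569923

2402 147
11539207 706188
55434348026 3392527005
266306596377697 16297699025832
1279336833564108362 78294142727569923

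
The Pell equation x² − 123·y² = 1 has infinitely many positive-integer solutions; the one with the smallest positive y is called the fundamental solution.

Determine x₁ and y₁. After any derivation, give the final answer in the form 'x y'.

√123 → a₀=11, period (11,22); ℓ=2 even so k=1
step 0: (11, 1)  from 11·(1,0) + (0,1)
step 1: (122, 11)  from 11·(11,1) + (1,0)
→ (122, 11).  Check: 122²=14884, 123·11²=14883, difference 1.

122 11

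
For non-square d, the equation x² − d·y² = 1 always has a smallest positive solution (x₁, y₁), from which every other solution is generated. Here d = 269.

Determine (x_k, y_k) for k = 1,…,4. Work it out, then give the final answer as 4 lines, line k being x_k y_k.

d=269: √d = [16; 2,2,32] (ℓ=3, odd), read p_5/q_5
step 0: (16, 1)  from 16·(1,0) + (0,1)
step 1: (33, 2)  from 2·(16,1) + (1,0)
…
step 4: (5396, 329)  from 2·(2657,162) + (82,5)
step 5: (13449, 820)  from 2·(5396,329) + (2657,162)
fundamental: x₁=13449, y₁=820  (since 180875601 − 269·672400 = 1)
k=2:  x_2 = 13449·13449+269·820·820 = 361751201,  y_2 = 13449·820+820·13449 = 22056360
k=3:  x_3 = 13449·361751201+269·820·22056360 = 9730383791049,  y_3 = 13449·22056360+820·361751201 = 593271970460
k=4:  x_4 = 13449·9730383791049+269·820·593271970460 = 261727862849884801,  y_4 = 13449·593271970460+820·9730383791049 = 15957829439376720

13449 820
361751201 22056360
9730383791049 593271970460
261727862849884801 15957829439376720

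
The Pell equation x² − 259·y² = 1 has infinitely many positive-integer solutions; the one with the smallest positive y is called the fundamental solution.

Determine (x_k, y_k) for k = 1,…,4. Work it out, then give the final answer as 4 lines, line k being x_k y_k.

d=259: √d = [16; 10,1,2,3,4,3,2,1,10,32] (ℓ=10, even), read p_9/q_9
step 0: (16, 1)  from 16·(1,0) + (0,1)
…
step 3: (515, 32)  from 2·(177,11) + (161,10)
step 4: (1722, 107)  from 3·(515,32) + (177,11)
step 5: (7403, 460)  from 4·(1722,107) + (515,32)
step 6: (23931, 1487)  from 3·(7403,460) + (1722,107)
…
step 8: (79196, 4921)  from 1·(55265,3434) + (23931,1487)
step 9: (847225, 52644)  from 10·(79196,4921) + (55265,3434)
→ (847225, 52644).  Check: 847225²=717790200625, 259·52644²=717790200624, difference 1.
n=2: (847225,52644)∘(847225,52644) = (847225·847225+259·52644·52644, 847225·52644+52644·847225) = (1435580401249,89202625800)
n=3: (1435580401249,89202625800)∘(847225,52644) = (847225·1435580401249+259·52644·89202625800, 847225·89202625800+52644·1435580401249) = (2432519210895520825,151149389286757356)
n=4: (2432519210895520825,151149389286757356)∘(847225,52644) = (847225·2432519210895520825+259·52644·151149389286757356, 847225·151149389286757356+52644·2432519210895520825) = (4121782176900479681520001,256115082676856799248400)

847225 52644
1435580401249 89202625800
2432519210895520825 151149389286757356
4121782176900479681520001 256115082676856799248400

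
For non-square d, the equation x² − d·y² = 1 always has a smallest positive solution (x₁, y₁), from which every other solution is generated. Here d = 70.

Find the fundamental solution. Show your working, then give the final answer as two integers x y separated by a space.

√70 = [8; 2,1,2,1,2,16, …], period ℓ=6 (even) → k=5
i=0: a=8 ⇒ p=8, q=1
i=1: a=2 ⇒ p=17, q=2
…
i=3: a=2 ⇒ p=67, q=8
i=4: a=1 ⇒ p=92, q=11
i=5: a=2 ⇒ p=251, q=30
(x₁, y₁) = (251, 30);  251² − 70·30² = 1 ✓

251 30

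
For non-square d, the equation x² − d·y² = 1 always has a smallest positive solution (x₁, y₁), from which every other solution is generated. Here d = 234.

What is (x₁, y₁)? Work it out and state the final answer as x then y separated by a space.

5201 340

[15; 3,2,1,2,1,2,3,30] for √234; ℓ=8 ⇒ convergent index 7
k=0  a_k=15  p_k/q_k = 15/1
k=1  a_k=3  p_k/q_k = 46/3
k=2  a_k=2  p_k/q_k = 107/7
k=3  a_k=1  p_k/q_k = 153/10
k=4  a_k=2  p_k/q_k = 413/27
k=5  a_k=1  p_k/q_k = 566/37
k=6  a_k=2  p_k/q_k = 1545/101
k=7  a_k=3  p_k/q_k = 5201/340
(x₁, y₁) = (5201, 340);  5201² − 234·340² = 1 ✓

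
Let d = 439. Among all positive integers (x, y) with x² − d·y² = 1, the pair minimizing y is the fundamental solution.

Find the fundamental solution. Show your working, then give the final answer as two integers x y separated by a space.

440 21

√439 → a₀=20, period (1,19,1,40); ℓ=4 even so k=3
step 0: (20, 1)  from 20·(1,0) + (0,1)
…
step 2: (419, 20)  from 19·(21,1) + (20,1)
step 3: (440, 21)  from 1·(419,20) + (21,1)
→ (440, 21).  Check: 440²=193600, 439·21²=193599, difference 1.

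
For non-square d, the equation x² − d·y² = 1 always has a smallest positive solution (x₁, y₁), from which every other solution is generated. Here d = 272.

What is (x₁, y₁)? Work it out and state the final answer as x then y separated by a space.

d=272: √d = [16; 2,32] (ℓ=2, even), read p_1/q_1
a_0=16:  p_0=16·1+0=16,  q_0=16·0+1=1
a_1=2:  p_1=2·16+1=33,  q_1=2·1+0=2
(x₁, y₁) = (33, 2);  33² − 272·2² = 1 ✓

33 2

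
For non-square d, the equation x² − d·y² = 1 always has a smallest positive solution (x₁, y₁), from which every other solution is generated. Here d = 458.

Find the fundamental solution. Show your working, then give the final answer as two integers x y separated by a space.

[21; 2,2,42] for √458; ℓ=3 ⇒ convergent index 5
step 0: (21, 1)  from 21·(1,0) + (0,1)
step 1: (43, 2)  from 2·(21,1) + (1,0)
step 2: (107, 5)  from 2·(43,2) + (21,1)
…
step 4: (9181, 429)  from 2·(4537,212) + (107,5)
step 5: (22899, 1070)  from 2·(9181,429) + (4537,212)
fundamental: x₁=22899, y₁=1070  (since 524364201 − 458·1144900 = 1)

22899 1070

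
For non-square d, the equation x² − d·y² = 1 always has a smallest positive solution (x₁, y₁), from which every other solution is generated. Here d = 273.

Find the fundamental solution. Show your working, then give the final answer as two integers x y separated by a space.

727 44

[16; 1,1,10,1,1,32] for √273; ℓ=6 ⇒ convergent index 5
step 0: (16, 1)  from 16·(1,0) + (0,1)
step 1: (17, 1)  from 1·(16,1) + (1,0)
…
step 3: (347, 21)  from 10·(33,2) + (17,1)
step 4: (380, 23)  from 1·(347,21) + (33,2)
step 5: (727, 44)  from 1·(380,23) + (347,21)
fundamental: x₁=727, y₁=44  (since 528529 − 273·1936 = 1)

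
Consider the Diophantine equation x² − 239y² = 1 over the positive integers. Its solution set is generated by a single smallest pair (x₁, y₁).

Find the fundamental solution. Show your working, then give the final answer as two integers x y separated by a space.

√239 → a₀=15, period (2,5,1,2,4,15,4,2,1,5,2,30); ℓ=12 even so k=11
a_0=15:  p_0=15·1+0=15,  q_0=15·0+1=1
…
a_2=5:  p_2=5·31+15=170,  q_2=5·2+1=11
a_3=1:  p_3=1·170+31=201,  q_3=1·11+2=13
a_4=2:  p_4=2·201+170=572,  q_4=2·13+11=37
a_5=4:  p_5=4·572+201=2489,  q_5=4·37+13=161
a_6=15:  p_6=15·2489+572=37907,  q_6=15·161+37=2452
…
a_8=2:  p_8=2·154117+37907=346141,  q_8=2·9969+2452=22390
a_9=1:  p_9=1·346141+154117=500258,  q_9=1·22390+9969=32359
a_10=5:  p_10=5·500258+346141=2847431,  q_10=5·32359+22390=184185
a_11=2:  p_11=2·2847431+500258=6195120,  q_11=2·184185+32359=400729
(x₁, y₁) = (6195120, 400729);  6195120² − 239·400729² = 1 ✓

6195120 400729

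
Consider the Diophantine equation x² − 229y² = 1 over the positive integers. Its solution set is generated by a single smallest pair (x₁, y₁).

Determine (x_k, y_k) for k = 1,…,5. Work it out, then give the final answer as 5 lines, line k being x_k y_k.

5848201 386460
68402909872801 4520191516920
800067931842043513801 52869977098885735380
9357916158133073035999171201 618388505879356792878585840
109453949267819191656474935990205001 7232920556944267680961578290412300

d=229: √d = [15; 7,1,1,7,30] (ℓ=5, odd), read p_9/q_9
k=0  a_k=15  p_k/q_k = 15/1
k=1  a_k=7  p_k/q_k = 106/7
k=2  a_k=1  p_k/q_k = 121/8
…
k=4  a_k=7  p_k/q_k = 1710/113
…
k=6  a_k=7  p_k/q_k = 362399/23948
…
k=8  a_k=1  p_k/q_k = 776325/51301
k=9  a_k=7  p_k/q_k = 5848201/386460
(x₁, y₁) = (5848201, 386460);  5848201² − 229·386460² = 1 ✓
n=2: (5848201,386460)∘(5848201,386460) = (5848201·5848201+229·386460·386460, 5848201·386460+386460·5848201) = (68402909872801,4520191516920)
n=3: (68402909872801,4520191516920)∘(5848201,386460) = (5848201·68402909872801+229·386460·4520191516920, 5848201·4520191516920+386460·68402909872801) = (800067931842043513801,52869977098885735380)
n=4: (800067931842043513801,52869977098885735380)∘(5848201,386460) = (5848201·800067931842043513801+229·386460·52869977098885735380, 5848201·52869977098885735380+386460·800067931842043513801) = (9357916158133073035999171201,618388505879356792878585840)
n=5: (9357916158133073035999171201,618388505879356792878585840)∘(5848201,386460) = (5848201·9357916158133073035999171201+229·386460·618388505879356792878585840, 5848201·618388505879356792878585840+386460·9357916158133073035999171201) = (109453949267819191656474935990205001,7232920556944267680961578290412300)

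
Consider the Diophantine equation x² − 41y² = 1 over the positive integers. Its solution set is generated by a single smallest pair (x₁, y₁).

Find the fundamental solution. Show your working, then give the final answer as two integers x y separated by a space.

2049 320

√41 = [6; 2,2,12, …], period ℓ=3 (odd) → k=5
k=0  a_k=6  p_k/q_k = 6/1
…
k=2  a_k=2  p_k/q_k = 32/5
k=3  a_k=12  p_k/q_k = 397/62
k=4  a_k=2  p_k/q_k = 826/129
k=5  a_k=2  p_k/q_k = 2049/320
(x₁, y₁) = (2049, 320);  2049² − 41·320² = 1 ✓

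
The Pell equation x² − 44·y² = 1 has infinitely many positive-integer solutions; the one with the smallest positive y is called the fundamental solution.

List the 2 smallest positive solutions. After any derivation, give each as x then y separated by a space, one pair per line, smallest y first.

199 30
79201 11940

√44 → a₀=6, period (1,1,1,2,1,1,1,12); ℓ=8 even so k=7
step 0: (6, 1)  from 6·(1,0) + (0,1)
…
step 6: (126, 19)  from 1·(73,11) + (53,8)
step 7: (199, 30)  from 1·(126,19) + (73,11)
fundamental: x₁=199, y₁=30  (since 39601 − 44·900 = 1)
n=2: (199,30)∘(199,30) = (199·199+44·30·30, 199·30+30·199) = (79201,11940)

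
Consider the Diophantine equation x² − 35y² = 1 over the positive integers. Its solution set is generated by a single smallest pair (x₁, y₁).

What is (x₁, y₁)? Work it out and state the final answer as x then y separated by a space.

6 1

d=35: √d = [5; 1,10] (ℓ=2, even), read p_1/q_1
a_0=5:  p_0=5·1+0=5,  q_0=5·0+1=1
a_1=1:  p_1=1·5+1=6,  q_1=1·1+0=1
fundamental: x₁=6, y₁=1  (since 36 − 35·1 = 1)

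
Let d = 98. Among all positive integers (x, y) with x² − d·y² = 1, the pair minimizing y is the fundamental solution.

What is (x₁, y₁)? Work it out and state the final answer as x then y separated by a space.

√98 = [9; 1,8,1,18, …], period ℓ=4 (even) → k=3
i=0: a=9 ⇒ p=9, q=1
i=1: a=1 ⇒ p=10, q=1
i=2: a=8 ⇒ p=89, q=9
i=3: a=1 ⇒ p=99, q=10
→ (99, 10).  Check: 99²=9801, 98·10²=9800, difference 1.

99 10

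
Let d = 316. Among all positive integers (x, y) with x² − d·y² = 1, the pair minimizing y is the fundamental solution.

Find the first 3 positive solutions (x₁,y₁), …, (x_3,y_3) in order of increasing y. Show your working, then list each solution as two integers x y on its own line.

12799 720
327628801 18430560
8386642035199 471785474160

[17; 1,3,2,8,2,3,1,34] for √316; ℓ=8 ⇒ convergent index 7
step 0: (17, 1)  from 17·(1,0) + (0,1)
step 1: (18, 1)  from 1·(17,1) + (1,0)
step 2: (71, 4)  from 3·(18,1) + (17,1)
step 3: (160, 9)  from 2·(71,4) + (18,1)
step 4: (1351, 76)  from 8·(160,9) + (71,4)
step 5: (2862, 161)  from 2·(1351,76) + (160,9)
step 6: (9937, 559)  from 3·(2862,161) + (1351,76)
step 7: (12799, 720)  from 1·(9937,559) + (2862,161)
(x₁, y₁) = (12799, 720);  12799² − 316·720² = 1 ✓
(12799+720√316)^2 = 327628801 + 18430560√316
(12799+720√316)^3 = 8386642035199 + 471785474160√316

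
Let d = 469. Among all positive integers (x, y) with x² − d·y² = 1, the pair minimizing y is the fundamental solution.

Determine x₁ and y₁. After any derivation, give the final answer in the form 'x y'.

137215 6336

√469 = [21; 1,1,1,10,6,10,1,1,1,42, …], period ℓ=10 (even) → k=9
k=0  a_k=21  p_k/q_k = 21/1
k=1  a_k=1  p_k/q_k = 22/1
…
k=5  a_k=6  p_k/q_k = 4223/195
k=6  a_k=10  p_k/q_k = 42923/1982
k=7  a_k=1  p_k/q_k = 47146/2177
k=8  a_k=1  p_k/q_k = 90069/4159
k=9  a_k=1  p_k/q_k = 137215/6336
fundamental: x₁=137215, y₁=6336  (since 18827956225 − 469·40144896 = 1)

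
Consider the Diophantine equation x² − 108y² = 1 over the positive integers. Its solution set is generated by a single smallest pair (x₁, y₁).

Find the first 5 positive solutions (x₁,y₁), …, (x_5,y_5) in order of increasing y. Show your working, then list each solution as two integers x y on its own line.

√108 = [10; 2,1,1,4,1,1,2,20, …], period ℓ=8 (even) → k=7
step 0: (10, 1)  from 10·(1,0) + (0,1)
step 1: (21, 2)  from 2·(10,1) + (1,0)
step 2: (31, 3)  from 1·(21,2) + (10,1)
step 3: (52, 5)  from 1·(31,3) + (21,2)
step 4: (239, 23)  from 4·(52,5) + (31,3)
step 5: (291, 28)  from 1·(239,23) + (52,5)
step 6: (530, 51)  from 1·(291,28) + (239,23)
step 7: (1351, 130)  from 2·(530,51) + (291,28)
(x₁, y₁) = (1351, 130);  1351² − 108·130² = 1 ✓
(1351+130√108)^2 = 3650401 + 351260√108
(1351+130√108)^3 = 9863382151 + 949104390√108
(1351+130√108)^4 = 26650854921601 + 2564479710520√108
(1351+130√108)^5 = 72010600134783751 + 6929223228720650√108

1351 130
3650401 351260
9863382151 949104390
26650854921601 2564479710520
72010600134783751 6929223228720650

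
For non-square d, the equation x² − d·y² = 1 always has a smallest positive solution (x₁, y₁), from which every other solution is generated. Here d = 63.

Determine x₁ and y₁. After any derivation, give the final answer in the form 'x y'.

√63 = [7; 1,14, …], period ℓ=2 (even) → k=1
a_0=7:  p_0=7·1+0=7,  q_0=7·0+1=1
a_1=1:  p_1=1·7+1=8,  q_1=1·1+0=1
→ (8, 1).  Check: 8²=64, 63·1²=63, difference 1.

8 1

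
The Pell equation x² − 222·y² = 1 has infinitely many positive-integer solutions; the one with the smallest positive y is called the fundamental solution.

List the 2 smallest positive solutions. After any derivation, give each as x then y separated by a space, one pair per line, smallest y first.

149 10
44401 2980

√222 = [14; 1,8,1,28, …], period ℓ=4 (even) → k=3
k=0  a_k=14  p_k/q_k = 14/1
k=1  a_k=1  p_k/q_k = 15/1
k=2  a_k=8  p_k/q_k = 134/9
k=3  a_k=1  p_k/q_k = 149/10
(x₁, y₁) = (149, 10);  149² − 222·10² = 1 ✓
n=2: (149,10)∘(149,10) = (149·149+222·10·10, 149·10+10·149) = (44401,2980)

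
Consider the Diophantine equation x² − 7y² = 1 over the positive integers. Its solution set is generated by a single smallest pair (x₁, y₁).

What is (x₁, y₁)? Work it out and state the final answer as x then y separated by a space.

√7 → a₀=2, period (1,1,1,4); ℓ=4 even so k=3
a_0=2:  p_0=2·1+0=2,  q_0=2·0+1=1
…
a_2=1:  p_2=1·3+2=5,  q_2=1·1+1=2
a_3=1:  p_3=1·5+3=8,  q_3=1·2+1=3
(x₁, y₁) = (8, 3);  8² − 7·3² = 1 ✓

8 3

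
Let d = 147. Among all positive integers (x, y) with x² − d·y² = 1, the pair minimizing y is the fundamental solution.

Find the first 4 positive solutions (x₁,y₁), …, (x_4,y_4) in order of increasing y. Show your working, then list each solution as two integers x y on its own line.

√147 = [12; 8,24, …], period ℓ=2 (even) → k=1
step 0: (12, 1)  from 12·(1,0) + (0,1)
step 1: (97, 8)  from 8·(12,1) + (1,0)
→ (97, 8).  Check: 97²=9409, 147·8²=9408, difference 1.
k=2:  x_2 = 97·97+147·8·8 = 18817,  y_2 = 97·8+8·97 = 1552
k=3:  x_3 = 97·18817+147·8·1552 = 3650401,  y_3 = 97·1552+8·18817 = 301080
k=4:  x_4 = 97·3650401+147·8·301080 = 708158977,  y_4 = 97·301080+8·3650401 = 58407968

97 8
18817 1552
3650401 301080
708158977 58407968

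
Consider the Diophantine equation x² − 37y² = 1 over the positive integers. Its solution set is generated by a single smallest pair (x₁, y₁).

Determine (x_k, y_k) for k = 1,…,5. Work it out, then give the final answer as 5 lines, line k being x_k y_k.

√37 → a₀=6, period (12); ℓ=1 odd so k=1
i=0: a=6 ⇒ p=6, q=1
i=1: a=12 ⇒ p=73, q=12
→ (73, 12).  Check: 73²=5329, 37·12²=5328, difference 1.
n=2: (73,12)∘(73,12) = (73·73+37·12·12, 73·12+12·73) = (10657,1752)
n=3: (10657,1752)∘(73,12) = (73·10657+37·12·1752, 73·1752+12·10657) = (1555849,255780)
n=4: (1555849,255780)∘(73,12) = (73·1555849+37·12·255780, 73·255780+12·1555849) = (227143297,37342128)
n=5: (227143297,37342128)∘(73,12) = (73·227143297+37·12·37342128, 73·37342128+12·227143297) = (33161365513,5451694908)

73 12
10657 1752
1555849 255780
227143297 37342128
33161365513 5451694908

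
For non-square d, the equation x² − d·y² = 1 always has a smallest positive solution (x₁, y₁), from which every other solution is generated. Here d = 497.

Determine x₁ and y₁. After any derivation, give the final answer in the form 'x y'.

d=497: √d = [22; 3,2,2,5,6,5,2,2,3,44] (ℓ=10, even), read p_9/q_9
step 0: (22, 1)  from 22·(1,0) + (0,1)
…
step 3: (379, 17)  from 2·(156,7) + (67,3)
…
step 5: (12685, 569)  from 6·(2051,92) + (379,17)
…
step 7: (143637, 6443)  from 2·(65476,2937) + (12685,569)
step 8: (352750, 15823)  from 2·(143637,6443) + (65476,2937)
step 9: (1201887, 53912)  from 3·(352750,15823) + (143637,6443)
fundamental: x₁=1201887, y₁=53912  (since 1444532360769 − 497·2906503744 = 1)

1201887 53912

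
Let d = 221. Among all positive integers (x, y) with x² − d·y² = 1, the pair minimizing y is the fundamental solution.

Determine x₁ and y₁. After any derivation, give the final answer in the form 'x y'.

[14; 1,6,2,6,1,28] for √221; ℓ=6 ⇒ convergent index 5
k=0  a_k=14  p_k/q_k = 14/1
…
k=2  a_k=6  p_k/q_k = 104/7
k=3  a_k=2  p_k/q_k = 223/15
k=4  a_k=6  p_k/q_k = 1442/97
k=5  a_k=1  p_k/q_k = 1665/112
(x₁, y₁) = (1665, 112);  1665² − 221·112² = 1 ✓

1665 112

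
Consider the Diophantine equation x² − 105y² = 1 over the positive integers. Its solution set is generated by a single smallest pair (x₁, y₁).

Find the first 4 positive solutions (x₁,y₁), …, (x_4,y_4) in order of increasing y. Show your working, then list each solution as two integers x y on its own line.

√105 → a₀=10, period (4,20); ℓ=2 even so k=1
k=0  a_k=10  p_k/q_k = 10/1
k=1  a_k=4  p_k/q_k = 41/4
fundamental: x₁=41, y₁=4  (since 1681 − 105·16 = 1)
n=2: (41,4)∘(41,4) = (41·41+105·4·4, 41·4+4·41) = (3361,328)
n=3: (3361,328)∘(41,4) = (41·3361+105·4·328, 41·328+4·3361) = (275561,26892)
n=4: (275561,26892)∘(41,4) = (41·275561+105·4·26892, 41·26892+4·275561) = (22592641,2204816)

41 4
3361 328
275561 26892
22592641 2204816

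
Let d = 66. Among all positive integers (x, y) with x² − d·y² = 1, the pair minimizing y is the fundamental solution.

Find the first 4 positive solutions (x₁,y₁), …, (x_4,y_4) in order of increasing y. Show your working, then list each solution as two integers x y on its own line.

√66 → a₀=8, period (8,16); ℓ=2 even so k=1
step 0: (8, 1)  from 8·(1,0) + (0,1)
step 1: (65, 8)  from 8·(8,1) + (1,0)
→ (65, 8).  Check: 65²=4225, 66·8²=4224, difference 1.
(65+8√66)^2 = 8449 + 1040√66
(65+8√66)^3 = 1098305 + 135192√66
(65+8√66)^4 = 142771201 + 17573920√66

65 8
8449 1040
1098305 135192
142771201 17573920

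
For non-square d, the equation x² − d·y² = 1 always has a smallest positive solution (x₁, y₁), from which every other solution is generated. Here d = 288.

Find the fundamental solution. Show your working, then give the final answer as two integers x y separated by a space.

17 1

d=288: √d = [16; 1,32] (ℓ=2, even), read p_1/q_1
i=0: a=16 ⇒ p=16, q=1
i=1: a=1 ⇒ p=17, q=1
(x₁, y₁) = (17, 1);  17² − 288·1² = 1 ✓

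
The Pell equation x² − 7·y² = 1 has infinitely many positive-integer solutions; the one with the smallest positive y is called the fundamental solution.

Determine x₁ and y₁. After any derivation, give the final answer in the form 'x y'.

√7 → a₀=2, period (1,1,1,4); ℓ=4 even so k=3
i=0: a=2 ⇒ p=2, q=1
…
i=2: a=1 ⇒ p=5, q=2
i=3: a=1 ⇒ p=8, q=3
(x₁, y₁) = (8, 3);  8² − 7·3² = 1 ✓

8 3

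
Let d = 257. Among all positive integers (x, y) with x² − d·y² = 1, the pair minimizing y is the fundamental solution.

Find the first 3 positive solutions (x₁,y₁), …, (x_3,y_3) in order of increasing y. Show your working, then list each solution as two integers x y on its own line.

513 32
526337 32832
540021249 33685600

[16; 32] for √257; ℓ=1 ⇒ convergent index 1
k=0  a_k=16  p_k/q_k = 16/1
k=1  a_k=32  p_k/q_k = 513/32
→ (513, 32).  Check: 513²=263169, 257·32²=263168, difference 1.
(513+32√257)^2 = 526337 + 32832√257
(513+32√257)^3 = 540021249 + 33685600√257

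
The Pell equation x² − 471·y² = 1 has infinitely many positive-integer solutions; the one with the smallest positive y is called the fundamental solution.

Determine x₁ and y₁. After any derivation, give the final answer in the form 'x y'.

√471 → a₀=21, period (1,2,2,1,3,…,2,1,42); ℓ=14 even so k=13
k=0  a_k=21  p_k/q_k = 21/1
…
k=3  a_k=2  p_k/q_k = 152/7
k=4  a_k=1  p_k/q_k = 217/10
k=5  a_k=3  p_k/q_k = 803/37
…
k=7  a_k=14  p_k/q_k = 48809/2249
k=8  a_k=4  p_k/q_k = 198665/9154
k=9  a_k=3  p_k/q_k = 644804/29711
…
k=11  a_k=2  p_k/q_k = 2331742/107441
k=12  a_k=2  p_k/q_k = 5506953/253747
k=13  a_k=1  p_k/q_k = 7838695/361188
fundamental: x₁=7838695, y₁=361188  (since 61445139303025 − 471·130456771344 = 1)

7838695 361188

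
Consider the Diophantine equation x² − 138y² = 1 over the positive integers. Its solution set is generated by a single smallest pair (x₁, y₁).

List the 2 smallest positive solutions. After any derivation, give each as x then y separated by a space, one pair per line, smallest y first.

47 4
4417 376

√138 = [11; 1,2,1,22, …], period ℓ=4 (even) → k=3
k=0  a_k=11  p_k/q_k = 11/1
k=1  a_k=1  p_k/q_k = 12/1
k=2  a_k=2  p_k/q_k = 35/3
k=3  a_k=1  p_k/q_k = 47/4
→ (47, 4).  Check: 47²=2209, 138·4²=2208, difference 1.
(47+4√138)^2 = 4417 + 376√138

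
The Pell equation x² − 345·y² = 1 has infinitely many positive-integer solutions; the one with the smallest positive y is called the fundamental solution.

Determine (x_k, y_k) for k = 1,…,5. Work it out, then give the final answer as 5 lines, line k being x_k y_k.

6761 364
91422241 4922008
1236211536041 66555391812
16716052298924161 899962003159856
226034457949840969001 12169286140172181020

d=345: √d = [18; 1,1,2,1,6,1,2,1,1,36] (ℓ=10, even), read p_9/q_9
a_0=18:  p_0=18·1+0=18,  q_0=18·0+1=1
a_1=1:  p_1=1·18+1=19,  q_1=1·1+0=1
a_2=1:  p_2=1·19+18=37,  q_2=1·1+1=2
a_3=2:  p_3=2·37+19=93,  q_3=2·2+1=5
a_4=1:  p_4=1·93+37=130,  q_4=1·5+2=7
…
a_6=1:  p_6=1·873+130=1003,  q_6=1·47+7=54
a_7=2:  p_7=2·1003+873=2879,  q_7=2·54+47=155
a_8=1:  p_8=1·2879+1003=3882,  q_8=1·155+54=209
a_9=1:  p_9=1·3882+2879=6761,  q_9=1·209+155=364
fundamental: x₁=6761, y₁=364  (since 45711121 − 345·132496 = 1)
(6761+364√345)^2 = 91422241 + 4922008√345
(6761+364√345)^3 = 1236211536041 + 66555391812√345
(6761+364√345)^4 = 16716052298924161 + 899962003159856√345
(6761+364√345)^5 = 226034457949840969001 + 12169286140172181020√345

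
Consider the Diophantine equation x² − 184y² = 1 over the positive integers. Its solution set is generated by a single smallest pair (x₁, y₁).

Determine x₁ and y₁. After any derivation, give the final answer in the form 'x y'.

24335 1794

√184 = [13; 1,1,3,2,1,2,1,2,3,1,1,26, …], period ℓ=12 (even) → k=11
a_0=13:  p_0=13·1+0=13,  q_0=13·0+1=1
a_1=1:  p_1=1·13+1=14,  q_1=1·1+0=1
…
a_3=3:  p_3=3·27+14=95,  q_3=3·2+1=7
…
a_7=1:  p_7=1·841+312=1153,  q_7=1·62+23=85
a_8=2:  p_8=2·1153+841=3147,  q_8=2·85+62=232
a_9=3:  p_9=3·3147+1153=10594,  q_9=3·232+85=781
a_10=1:  p_10=1·10594+3147=13741,  q_10=1·781+232=1013
a_11=1:  p_11=1·13741+10594=24335,  q_11=1·1013+781=1794
(x₁, y₁) = (24335, 1794);  24335² − 184·1794² = 1 ✓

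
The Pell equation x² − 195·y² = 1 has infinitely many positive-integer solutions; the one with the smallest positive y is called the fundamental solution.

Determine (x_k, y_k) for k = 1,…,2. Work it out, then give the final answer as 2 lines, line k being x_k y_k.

14 1
391 28

[13; 1,26] for √195; ℓ=2 ⇒ convergent index 1
step 0: (13, 1)  from 13·(1,0) + (0,1)
step 1: (14, 1)  from 1·(13,1) + (1,0)
fundamental: x₁=14, y₁=1  (since 196 − 195·1 = 1)
k=2:  x_2 = 14·14+195·1·1 = 391,  y_2 = 14·1+1·14 = 28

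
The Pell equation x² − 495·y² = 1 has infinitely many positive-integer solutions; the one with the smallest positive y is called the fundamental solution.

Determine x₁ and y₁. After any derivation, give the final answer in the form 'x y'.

[22; 4,44] for √495; ℓ=2 ⇒ convergent index 1
a_0=22:  p_0=22·1+0=22,  q_0=22·0+1=1
a_1=4:  p_1=4·22+1=89,  q_1=4·1+0=4
(x₁, y₁) = (89, 4);  89² − 495·4² = 1 ✓

89 4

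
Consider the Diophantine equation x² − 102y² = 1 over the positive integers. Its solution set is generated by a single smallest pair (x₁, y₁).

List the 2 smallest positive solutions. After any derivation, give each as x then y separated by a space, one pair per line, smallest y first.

101 10
20401 2020

√102 = [10; 10,20, …], period ℓ=2 (even) → k=1
i=0: a=10 ⇒ p=10, q=1
i=1: a=10 ⇒ p=101, q=10
→ (101, 10).  Check: 101²=10201, 102·10²=10200, difference 1.
n=2: (101,10)∘(101,10) = (101·101+102·10·10, 101·10+10·101) = (20401,2020)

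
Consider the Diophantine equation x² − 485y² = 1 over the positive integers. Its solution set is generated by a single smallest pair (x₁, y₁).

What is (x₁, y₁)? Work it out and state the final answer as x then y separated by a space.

969 44

√485 → a₀=22, period (44); ℓ=1 odd so k=1
k=0  a_k=22  p_k/q_k = 22/1
k=1  a_k=44  p_k/q_k = 969/44
fundamental: x₁=969, y₁=44  (since 938961 − 485·1936 = 1)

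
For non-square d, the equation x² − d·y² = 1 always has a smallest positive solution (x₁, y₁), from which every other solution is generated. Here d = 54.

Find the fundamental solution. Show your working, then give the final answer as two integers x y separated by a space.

485 66

d=54: √d = [7; 2,1,6,1,2,14] (ℓ=6, even), read p_5/q_5
a_0=7:  p_0=7·1+0=7,  q_0=7·0+1=1
…
a_4=1:  p_4=1·147+22=169,  q_4=1·20+3=23
a_5=2:  p_5=2·169+147=485,  q_5=2·23+20=66
fundamental: x₁=485, y₁=66  (since 235225 − 54·4356 = 1)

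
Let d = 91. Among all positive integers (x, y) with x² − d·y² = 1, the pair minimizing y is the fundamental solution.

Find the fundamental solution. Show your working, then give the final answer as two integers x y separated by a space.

√91 → a₀=9, period (1,1,5,1,5,1,1,18); ℓ=8 even so k=7
k=0  a_k=9  p_k/q_k = 9/1
…
k=2  a_k=1  p_k/q_k = 19/2
k=3  a_k=5  p_k/q_k = 105/11
…
k=6  a_k=1  p_k/q_k = 849/89
k=7  a_k=1  p_k/q_k = 1574/165
→ (1574, 165).  Check: 1574²=2477476, 91·165²=2477475, difference 1.

1574 165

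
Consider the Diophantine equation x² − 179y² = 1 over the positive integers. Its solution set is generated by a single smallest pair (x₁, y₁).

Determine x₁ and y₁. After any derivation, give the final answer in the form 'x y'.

√179 = [13; 2,1,1,1,3,…,1,2,26, …], period ℓ=14 (even) → k=13
step 0: (13, 1)  from 13·(1,0) + (0,1)
step 1: (27, 2)  from 2·(13,1) + (1,0)
…
step 3: (67, 5)  from 1·(40,3) + (27,2)
step 4: (107, 8)  from 1·(67,5) + (40,3)
…
step 6: (2047, 153)  from 5·(388,29) + (107,8)
step 7: (26999, 2018)  from 13·(2047,153) + (388,29)
step 8: (137042, 10243)  from 5·(26999,2018) + (2047,153)
step 9: (438125, 32747)  from 3·(137042,10243) + (26999,2018)
…
step 12: (1588459, 118727)  from 1·(1013292,75737) + (575167,42990)
step 13: (4190210, 313191)  from 2·(1588459,118727) + (1013292,75737)
(x₁, y₁) = (4190210, 313191);  4190210² − 179·313191² = 1 ✓

4190210 313191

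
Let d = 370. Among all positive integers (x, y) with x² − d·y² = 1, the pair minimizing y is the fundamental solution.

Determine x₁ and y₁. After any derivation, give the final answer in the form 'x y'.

√370 = [19; 4,4,38, …], period ℓ=3 (odd) → k=5
step 0: (19, 1)  from 19·(1,0) + (0,1)
step 1: (77, 4)  from 4·(19,1) + (1,0)
step 2: (327, 17)  from 4·(77,4) + (19,1)
step 3: (12503, 650)  from 38·(327,17) + (77,4)
step 4: (50339, 2617)  from 4·(12503,650) + (327,17)
step 5: (213859, 11118)  from 4·(50339,2617) + (12503,650)
→ (213859, 11118).  Check: 213859²=45735671881, 370·11118²=45735671880, difference 1.

213859 11118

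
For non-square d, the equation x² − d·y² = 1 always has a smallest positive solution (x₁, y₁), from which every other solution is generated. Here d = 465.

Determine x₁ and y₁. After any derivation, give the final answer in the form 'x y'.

d=465: √d = [21; 1,1,3,2,2,2,3,1,1,42] (ℓ=10, even), read p_9/q_9
k=0  a_k=21  p_k/q_k = 21/1
k=1  a_k=1  p_k/q_k = 22/1
k=2  a_k=1  p_k/q_k = 43/2
…
k=6  a_k=2  p_k/q_k = 2027/94
…
k=8  a_k=1  p_k/q_k = 8949/415
k=9  a_k=1  p_k/q_k = 15871/736
→ (15871, 736).  Check: 15871²=251888641, 465·736²=251888640, difference 1.

15871 736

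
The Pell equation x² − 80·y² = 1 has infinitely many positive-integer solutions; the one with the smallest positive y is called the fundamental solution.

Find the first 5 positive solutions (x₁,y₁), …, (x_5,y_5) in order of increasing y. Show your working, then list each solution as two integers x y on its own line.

[8; 1,16] for √80; ℓ=2 ⇒ convergent index 1
a_0=8:  p_0=8·1+0=8,  q_0=8·0+1=1
a_1=1:  p_1=1·8+1=9,  q_1=1·1+0=1
(x₁, y₁) = (9, 1);  9² − 80·1² = 1 ✓
(x_2, y_2) = (9·9 + 80·1·1, 9·1 + 1·9) = (161, 18)
(x_3, y_3) = (9·161 + 80·1·18, 9·18 + 1·161) = (2889, 323)
(x_4, y_4) = (9·2889 + 80·1·323, 9·323 + 1·2889) = (51841, 5796)
(x_5, y_5) = (9·51841 + 80·1·5796, 9·5796 + 1·51841) = (930249, 104005)

9 1
161 18
2889 323
51841 5796
930249 104005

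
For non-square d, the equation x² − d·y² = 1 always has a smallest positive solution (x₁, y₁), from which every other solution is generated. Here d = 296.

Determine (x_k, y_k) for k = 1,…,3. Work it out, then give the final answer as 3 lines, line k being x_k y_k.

√296 = [17; 4,1,7,1,4,34, …], period ℓ=6 (even) → k=5
step 0: (17, 1)  from 17·(1,0) + (0,1)
step 1: (69, 4)  from 4·(17,1) + (1,0)
…
step 4: (757, 44)  from 1·(671,39) + (86,5)
step 5: (3699, 215)  from 4·(757,44) + (671,39)
fundamental: x₁=3699, y₁=215  (since 13682601 − 296·46225 = 1)
n=2: (3699,215)∘(3699,215) = (3699·3699+296·215·215, 3699·215+215·3699) = (27365201,1590570)
n=3: (27365201,1590570)∘(3699,215) = (3699·27365201+296·215·1590570, 3699·1590570+215·27365201) = (202447753299,11767036645)

3699 215
27365201 1590570
202447753299 11767036645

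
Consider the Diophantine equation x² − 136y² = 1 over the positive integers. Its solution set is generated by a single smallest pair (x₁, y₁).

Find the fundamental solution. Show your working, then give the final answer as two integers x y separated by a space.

35 3

√136 → a₀=11, period (1,1,1,22); ℓ=4 even so k=3
k=0  a_k=11  p_k/q_k = 11/1
k=1  a_k=1  p_k/q_k = 12/1
k=2  a_k=1  p_k/q_k = 23/2
k=3  a_k=1  p_k/q_k = 35/3
(x₁, y₁) = (35, 3);  35² − 136·3² = 1 ✓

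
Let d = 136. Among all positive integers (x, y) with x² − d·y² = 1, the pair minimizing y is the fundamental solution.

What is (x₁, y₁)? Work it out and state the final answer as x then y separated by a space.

35 3

d=136: √d = [11; 1,1,1,22] (ℓ=4, even), read p_3/q_3
k=0  a_k=11  p_k/q_k = 11/1
…
k=2  a_k=1  p_k/q_k = 23/2
k=3  a_k=1  p_k/q_k = 35/3
→ (35, 3).  Check: 35²=1225, 136·3²=1224, difference 1.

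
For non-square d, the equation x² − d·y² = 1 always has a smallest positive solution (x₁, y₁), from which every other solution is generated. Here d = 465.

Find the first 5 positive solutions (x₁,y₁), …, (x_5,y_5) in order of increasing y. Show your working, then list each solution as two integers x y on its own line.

15871 736
503777281 23362112
15990898437631 741560158368
507583097703505921 23538602523554944
16111702671313786506751 747162320561120874080

√465 = [21; 1,1,3,2,2,2,3,1,1,42, …], period ℓ=10 (even) → k=9
a_0=21:  p_0=21·1+0=21,  q_0=21·0+1=1
…
a_3=3:  p_3=3·43+22=151,  q_3=3·2+1=7
…
a_8=1:  p_8=1·6922+2027=8949,  q_8=1·321+94=415
a_9=1:  p_9=1·8949+6922=15871,  q_9=1·415+321=736
fundamental: x₁=15871, y₁=736  (since 251888641 − 465·541696 = 1)
n=2: (15871,736)∘(15871,736) = (15871·15871+465·736·736, 15871·736+736·15871) = (503777281,23362112)
n=3: (503777281,23362112)∘(15871,736) = (15871·503777281+465·736·23362112, 15871·23362112+736·503777281) = (15990898437631,741560158368)
n=4: (15990898437631,741560158368)∘(15871,736) = (15871·15990898437631+465·736·741560158368, 15871·741560158368+736·15990898437631) = (507583097703505921,23538602523554944)
n=5: (507583097703505921,23538602523554944)∘(15871,736) = (15871·507583097703505921+465·736·23538602523554944, 15871·23538602523554944+736·507583097703505921) = (16111702671313786506751,747162320561120874080)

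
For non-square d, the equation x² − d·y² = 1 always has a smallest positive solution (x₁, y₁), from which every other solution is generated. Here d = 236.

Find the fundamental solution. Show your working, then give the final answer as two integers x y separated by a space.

√236 = [15; 2,1,3,5,1,6,1,5,3,1,2,30, …], period ℓ=12 (even) → k=11
a_0=15:  p_0=15·1+0=15,  q_0=15·0+1=1
…
a_2=1:  p_2=1·31+15=46,  q_2=1·2+1=3
a_3=3:  p_3=3·46+31=169,  q_3=3·3+2=11
…
a_8=5:  p_8=5·8311+7251=48806,  q_8=5·541+472=3177
…
a_10=1:  p_10=1·154729+48806=203535,  q_10=1·10072+3177=13249
a_11=2:  p_11=2·203535+154729=561799,  q_11=2·13249+10072=36570
fundamental: x₁=561799, y₁=36570  (since 315618116401 − 236·1337364900 = 1)

561799 36570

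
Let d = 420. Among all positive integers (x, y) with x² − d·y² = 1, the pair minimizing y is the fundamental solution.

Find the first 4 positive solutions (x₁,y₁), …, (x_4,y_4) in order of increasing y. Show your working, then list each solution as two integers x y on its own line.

√420 = [20; 2,40, …], period ℓ=2 (even) → k=1
a_0=20:  p_0=20·1+0=20,  q_0=20·0+1=1
a_1=2:  p_1=2·20+1=41,  q_1=2·1+0=2
fundamental: x₁=41, y₁=2  (since 1681 − 420·4 = 1)
k=2:  x_2 = 41·41+420·2·2 = 3361,  y_2 = 41·2+2·41 = 164
k=3:  x_3 = 41·3361+420·2·164 = 275561,  y_3 = 41·164+2·3361 = 13446
k=4:  x_4 = 41·275561+420·2·13446 = 22592641,  y_4 = 41·13446+2·275561 = 1102408

41 2
3361 164
275561 13446
22592641 1102408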